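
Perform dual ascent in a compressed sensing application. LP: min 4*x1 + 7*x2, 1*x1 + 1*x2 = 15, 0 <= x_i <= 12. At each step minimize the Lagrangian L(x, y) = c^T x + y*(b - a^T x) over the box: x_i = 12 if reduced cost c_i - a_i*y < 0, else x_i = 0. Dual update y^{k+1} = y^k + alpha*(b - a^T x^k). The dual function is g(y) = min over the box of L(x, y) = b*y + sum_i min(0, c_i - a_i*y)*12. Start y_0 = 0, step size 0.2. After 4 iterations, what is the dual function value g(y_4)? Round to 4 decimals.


Dual ascent for LP: min 4*x1 + 7*x2, 1*x1 + 1*x2 = 15, 0 <= x_i <= 12
Step 1: y^k = 0.0, reduced costs: (4.0, 7.0)
  x^k = (0.0, 0.0), subgradient = b - a^T x = 15.0
  y^{k+1} = 0.0 + 0.2*15.0 = 3.0
Step 2: y^k = 3.0, reduced costs: (1.0, 4.0)
  x^k = (0.0, 0.0), subgradient = b - a^T x = 15.0
  y^{k+1} = 3.0 + 0.2*15.0 = 6.0
Step 3: y^k = 6.0, reduced costs: (-2.0, 1.0)
  x^k = (12.0, 0.0), subgradient = b - a^T x = 3.0
  y^{k+1} = 6.0 + 0.2*3.0 = 6.6
Step 4: y^k = 6.6, reduced costs: (-2.6, 0.4)
  x^k = (12.0, 0.0), subgradient = b - a^T x = 3.0
  y^{k+1} = 6.6 + 0.2*3.0 = 7.2
Dual objective at y_4 = 7.2: reduced costs (-3.2, -0.2), box minimizer x = (12.0, 12.0)
g(y_4) = b*y + (c1 - a1*y)*x1 + (c2 - a2*y)*x2 = 15*7.2 + (-3.2)*12.0 + (-0.2)*12.0 = 108.0 - 38.4 - 2.4 = 67.2


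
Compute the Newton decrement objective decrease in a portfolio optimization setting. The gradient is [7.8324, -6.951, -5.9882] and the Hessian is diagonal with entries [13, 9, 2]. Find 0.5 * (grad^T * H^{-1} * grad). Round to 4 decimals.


Step 1: H is diagonal, so H^(-1) * g = [0.6025, -0.7723, -2.9941].
Step 2: g^T H^(-1) g = sum_i g_i^2 / H_ii
  = (7.8324)^2/13 + (-6.951)^2/9 + (-5.9882)^2/2
  = 4.719 + 5.3685 + 17.9293 = 28.0167
Step 3: Objective decrease = 0.5 * g^T H^(-1) g = 14.0084


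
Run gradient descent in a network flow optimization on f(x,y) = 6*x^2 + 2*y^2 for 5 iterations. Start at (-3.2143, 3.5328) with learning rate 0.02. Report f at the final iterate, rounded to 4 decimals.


Gradient descent on f(x,y) = 6*x^2 + 2*y^2.
Starting point: (-3.2143, 3.5328), alpha = 0.02
Step 1: grad_x = 2*6*-3.2143 = -38.5716, grad_y = 2*2*3.5328 = 14.1312
  x_1 = -3.2143 - 0.02*-38.5716 = -2.4429
  y_1 = 3.5328 - 0.02*14.1312 = 3.2502
Step 2: grad_x = 2*6*-2.4429 = -29.3144, grad_y = 2*2*3.2502 = 13.0007
  x_2 = -2.4429 - 0.02*-29.3144 = -1.8566
  y_2 = 3.2502 - 0.02*13.0007 = 2.9902
Step 3: grad_x = 2*6*-1.8566 = -22.279, grad_y = 2*2*2.9902 = 11.9606
  x_3 = -1.8566 - 0.02*-22.279 = -1.411
  y_3 = 2.9902 - 0.02*11.9606 = 2.7509
Step 4: grad_x = 2*6*-1.411 = -16.932, grad_y = 2*2*2.7509 = 11.0038
  x_4 = -1.411 - 0.02*-16.932 = -1.0724
  y_4 = 2.7509 - 0.02*11.0038 = 2.5309
Step 5: grad_x = 2*6*-1.0724 = -12.8683, grad_y = 2*2*2.5309 = 10.1235
  x_5 = -1.0724 - 0.02*-12.8683 = -0.815
  y_5 = 2.5309 - 0.02*10.1235 = 2.3284
f(-0.815, 2.3284) = 6*(-0.815)^2 + 2*2.3284^2 = 14.8282


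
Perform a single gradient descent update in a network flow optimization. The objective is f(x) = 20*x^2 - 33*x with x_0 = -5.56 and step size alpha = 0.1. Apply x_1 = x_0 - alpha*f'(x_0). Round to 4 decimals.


We compute the gradient at x_0 and apply the update.
f'(x) = 40*x - 33
f'(-5.56) = 40*-5.56 - 33 = -255.4
x_1 = -5.56 - 0.1*-255.4 = 19.98


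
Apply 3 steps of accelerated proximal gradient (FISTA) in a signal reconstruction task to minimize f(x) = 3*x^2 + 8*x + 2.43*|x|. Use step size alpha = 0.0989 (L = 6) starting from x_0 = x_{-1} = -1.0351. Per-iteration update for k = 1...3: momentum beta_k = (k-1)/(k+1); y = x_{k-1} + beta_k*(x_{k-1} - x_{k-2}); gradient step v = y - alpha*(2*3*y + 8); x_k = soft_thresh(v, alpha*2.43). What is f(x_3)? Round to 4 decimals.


FISTA on f(x) = 3*x^2 + 8*x + 2.43*|x|
L = 6, alpha = 0.0989
Iteration 1: beta = 0.0, y = -1.0351 + 0.0*(-1.0351 + 1.0351) = -1.0351
  grad(y) = 1.7894, v = y - alpha*grad = -1.2121
  prox(v) = soft_thresh(-1.2121, 0.2403) = -0.9717
Iteration 2: beta = 0.3333, y = -0.9717 + 0.3333*(-0.9717 + 1.0351) = -0.9506
  grad(y) = 2.2962, v = y - alpha*grad = -1.1777
  prox(v) = soft_thresh(-1.1777, 0.2403) = -0.9374
Iteration 3: beta = 0.5, y = -0.9374 + 0.5*(-0.9374 + 0.9717) = -0.9202
  grad(y) = 2.4787, v = y - alpha*grad = -1.1654
  prox(v) = soft_thresh(-1.1654, 0.2403) = -0.925
f(x_3) = 3*(-0.925)^2 + 8*(-0.925) + 2.43*|-0.925| = -2.5854


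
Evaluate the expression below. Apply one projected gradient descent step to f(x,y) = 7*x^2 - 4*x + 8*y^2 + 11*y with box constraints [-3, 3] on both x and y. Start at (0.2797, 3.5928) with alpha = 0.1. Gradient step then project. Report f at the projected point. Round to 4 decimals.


Step 1: Compute gradient at (0.2797, 3.5928).
grad_x = 2*7*0.2797 - 4 = -0.0842
grad_y = 2*8*3.5928 + 11 = 68.4848
Step 2: Gradient step.
x_raw = 0.2797 - 0.1*-0.0842 = 0.2881
y_raw = 3.5928 - 0.1*68.4848 = -3.2557
Step 3: Project onto [-3, 3].
x_proj = clip(0.2881) = 0.2881
y_proj = clip(-3.2557) = -3.0
Step 4: Evaluate f.
f(0.2881, -3.0) = 38.4286


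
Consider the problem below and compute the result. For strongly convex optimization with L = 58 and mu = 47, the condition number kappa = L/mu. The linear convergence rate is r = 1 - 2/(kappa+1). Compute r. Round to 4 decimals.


Step 1: Compute the condition number.
kappa = L/mu = 58/47 = 1.234
Step 2: Compute the convergence rate.
r = 1 - 2/(kappa + 1) = 1 - 2*mu/(L + mu) = (L - mu)/(L + mu) = 11/105 = 0.1048


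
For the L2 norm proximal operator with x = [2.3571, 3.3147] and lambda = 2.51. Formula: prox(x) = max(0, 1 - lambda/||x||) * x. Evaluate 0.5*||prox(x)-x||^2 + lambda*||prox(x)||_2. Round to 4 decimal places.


Step 1: Compute ||x||.
||x|| = 4.0673
Step 2: Compute scaling factor.
scale = max(0, 1 - 2.51/4.0673) = 0.3829
Step 3: prox(x) = [0.9025, 1.2692]
||prox(x)|| = 1.5573
Step 4: Proximal objective.
0.5*||prox-x||^2 = 3.1501
lambda*||prox|| = 3.9088
Total = 7.0589


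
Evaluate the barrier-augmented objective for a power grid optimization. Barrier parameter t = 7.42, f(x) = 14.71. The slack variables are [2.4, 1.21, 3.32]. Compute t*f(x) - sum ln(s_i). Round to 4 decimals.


Step 1: Compute log-barrier.
ln values: [0.8755, 0.1906, 1.2]
phi = -(0.8755 + 0.1906 + 1.2) = -2.2661
Step 2: Compute augmented objective.
t*f(x) = 7.42*14.71 = 109.1482
Total = 109.1482 - 2.2661 = 106.8821


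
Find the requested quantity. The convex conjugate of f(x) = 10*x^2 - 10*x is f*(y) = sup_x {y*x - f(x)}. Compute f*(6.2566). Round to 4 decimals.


f*(y) = sup_x {y*x - a*x^2 - b*x} = sup_x {(y-b)*x - a*x^2}
FOC: (y - b) - 2a*x = 0 => x* = (y - b)/(2a)
x* = (6.2566 + 10)/(2*10) = 0.8128
f*(6.2566) = (y-b)^2/(4a) = (6.2566 + 10)^2/(4*10)
= 264.277/40 = 6.6069


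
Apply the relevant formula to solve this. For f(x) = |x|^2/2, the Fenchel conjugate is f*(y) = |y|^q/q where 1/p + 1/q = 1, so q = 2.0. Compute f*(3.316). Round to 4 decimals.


The conjugate exponent q satisfies 1/p + 1/q = 1.
p = 2, so q = 2/(2 - 1) = 2.0
|y|^q = 3.316^2.0 = 10.9959
f*(3.316) = 10.9959 / 2.0 = 5.4979


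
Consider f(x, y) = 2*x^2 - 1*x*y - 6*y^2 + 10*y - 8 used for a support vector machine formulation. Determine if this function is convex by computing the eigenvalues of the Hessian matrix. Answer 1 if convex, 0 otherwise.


The Hessian of f(x,y) = 2*x^2 - 1*x*y - 6*y^2 + 10*y - 8 is:
H = [[4, -1], [-1, -12]]
Trace = 4 - 12 = -8
Determinant = 4*-12 - (-1)^2 = -49
Discriminant = (-8)^2 - 4*-49 = 260.0
Eigenvalues: lambda_1 = -12.0623, lambda_2 = 4.0623
The function is not convex.

0


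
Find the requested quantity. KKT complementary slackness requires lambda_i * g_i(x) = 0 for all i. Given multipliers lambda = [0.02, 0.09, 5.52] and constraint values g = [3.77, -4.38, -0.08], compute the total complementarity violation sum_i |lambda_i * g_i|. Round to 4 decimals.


KKT complementary slackness check:
lambda_1 * g_1 = 0.02 * 3.77 = 0.0754
lambda_2 * g_2 = 0.09 * -4.38 = -0.3942
lambda_3 * g_3 = 5.52 * -0.08 = -0.4416
Total violation = 0.0754 + 0.3942 + 0.4416 = 0.9112


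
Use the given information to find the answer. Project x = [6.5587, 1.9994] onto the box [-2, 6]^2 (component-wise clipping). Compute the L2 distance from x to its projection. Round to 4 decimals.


Project each component onto [-2, 6].
clip(6.5587) = 6.0, clip(1.9994) = 1.9994
Projection = [6.0, 1.9994]
Squared diffs: [0.3121, 0.0]
Distance = sqrt(0.3121) = 0.5587


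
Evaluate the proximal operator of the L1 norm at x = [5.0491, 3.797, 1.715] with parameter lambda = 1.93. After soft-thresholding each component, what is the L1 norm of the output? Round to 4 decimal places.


Soft-thresholding with lambda = 1.93:
prox(5.0491) = sign(5.0491)*max(|5.0491| - 1.93, 0) = 3.1191
prox(3.797) = sign(3.797)*max(|3.797| - 1.93, 0) = 1.867
prox(1.715) = sign(1.715)*max(|1.715| - 1.93, 0) = 0.0
prox(x) = [3.1191, 1.867, 0.0]
||prox(x)||_1 = 3.1191 + 1.867 + 0.0 = 4.9861


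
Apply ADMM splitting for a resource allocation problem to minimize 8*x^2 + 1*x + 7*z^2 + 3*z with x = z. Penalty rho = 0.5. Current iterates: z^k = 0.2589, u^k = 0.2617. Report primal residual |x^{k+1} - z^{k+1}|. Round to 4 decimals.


ADMM iteration with rho = 0.5, z^k = 0.2589, u^k = 0.2617
Step 1: x-update.
Minimize 8*x^2 + 1*x + (0.5/2)*(x - 0.2589 + 0.2617)^2
FOC: (2*8 + 0.5)*x = -1 + 0.5*(0.2589 - 0.2617)
x^{k+1} = -0.0607
Step 2: z-update.
Minimize 7*z^2 + 3*z + (0.5/2)*(-0.0607 - z + 0.2617)^2
FOC: (2*7 + 0.5)*z = -3 + 0.5*(-0.0607 + 0.2617)
z^{k+1} = -0.2
Step 3: u-update.
u^{k+1} = 0.2617 - 0.0607 + 0.2 = 0.401
Step 4: Primal residual = |-0.0607 + 0.2| = 0.1393


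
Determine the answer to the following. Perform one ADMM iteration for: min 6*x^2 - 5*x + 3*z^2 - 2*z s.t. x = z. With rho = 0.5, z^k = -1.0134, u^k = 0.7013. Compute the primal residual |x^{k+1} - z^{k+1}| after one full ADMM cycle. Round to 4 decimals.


ADMM iteration with rho = 0.5, z^k = -1.0134, u^k = 0.7013
Step 1: x-update.
Minimize 6*x^2 - 5*x + (0.5/2)*(x + 1.0134 + 0.7013)^2
FOC: (2*6 + 0.5)*x = 5 + 0.5*(-1.0134 - 0.7013)
x^{k+1} = 0.3314
Step 2: z-update.
Minimize 3*z^2 - 2*z + (0.5/2)*(0.3314 - z + 0.7013)^2
FOC: (2*3 + 0.5)*z = 2 + 0.5*(0.3314 + 0.7013)
z^{k+1} = 0.3871
Step 3: u-update.
u^{k+1} = 0.7013 + 0.3314 - 0.3871 = 0.6456
Step 4: Primal residual = |0.3314 - 0.3871| = 0.0557


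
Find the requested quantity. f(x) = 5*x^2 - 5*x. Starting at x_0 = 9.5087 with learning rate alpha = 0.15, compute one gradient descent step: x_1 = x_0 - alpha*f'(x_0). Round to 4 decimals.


We compute the gradient at x_0 and apply the update.
f'(x) = 10*x - 5
f'(9.5087) = 10*9.5087 - 5 = 90.087
x_1 = 9.5087 - 0.15*90.087 = -4.0044


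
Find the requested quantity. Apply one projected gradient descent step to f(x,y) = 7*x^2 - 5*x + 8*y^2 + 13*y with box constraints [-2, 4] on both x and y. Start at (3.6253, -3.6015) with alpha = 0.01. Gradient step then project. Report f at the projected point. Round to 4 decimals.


Step 1: Compute gradient at (3.6253, -3.6015).
grad_x = 2*7*3.6253 - 5 = 45.7542
grad_y = 2*8*-3.6015 + 13 = -44.624
Step 2: Gradient step.
x_raw = 3.6253 - 0.01*45.7542 = 3.1678
y_raw = -3.6015 - 0.01*-44.624 = -3.1553
Step 3: Project onto [-2, 4].
x_proj = clip(3.1678) = 3.1678
y_proj = clip(-3.1553) = -2.0
Step 4: Evaluate f.
f(3.1678, -2.0) = 60.404


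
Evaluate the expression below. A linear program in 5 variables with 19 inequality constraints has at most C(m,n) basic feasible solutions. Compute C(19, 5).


Each vertex corresponds to some choice of n active constraints out of m, so the number of vertices is at most C(m, n) = m! / (n!(m-n)!).
m = 19, n = 5
Numerator: 19 * 18 * 17 * 16 * 15
Denominator: 5! = 120
C(19, 5) = 11628


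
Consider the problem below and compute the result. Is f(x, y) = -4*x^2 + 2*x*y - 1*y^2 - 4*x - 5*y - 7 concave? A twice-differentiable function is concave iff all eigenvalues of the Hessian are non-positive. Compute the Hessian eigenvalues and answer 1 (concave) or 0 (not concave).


The Hessian of f(x,y) = -4*x^2 + 2*x*y - 1*y^2 - 4*x - 5*y - 7 is:
H = [[-8, 2], [2, -2]]
Trace = -8 - 2 = -10
Determinant = -8*-2 - (2)^2 = 12
Discriminant = (-10)^2 - 4*12 = 52.0
Eigenvalues: lambda_1 = -8.6056, lambda_2 = -1.3944
The function is concave.

1


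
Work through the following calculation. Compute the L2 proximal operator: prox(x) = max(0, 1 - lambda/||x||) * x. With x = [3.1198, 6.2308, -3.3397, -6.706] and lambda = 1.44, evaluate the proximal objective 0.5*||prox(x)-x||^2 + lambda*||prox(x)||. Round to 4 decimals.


Step 1: Compute ||x||.
||x|| = 10.2313
Step 2: Compute scaling factor.
scale = max(0, 1 - 1.44/10.2313) = 0.8593
Step 3: prox(x) = [2.6807, 5.3539, -2.8697, -5.7622]
||prox(x)|| = 8.7913
Step 4: Proximal objective.
0.5*||prox-x||^2 = 1.0368
lambda*||prox|| = 12.6595
Total = 13.6963


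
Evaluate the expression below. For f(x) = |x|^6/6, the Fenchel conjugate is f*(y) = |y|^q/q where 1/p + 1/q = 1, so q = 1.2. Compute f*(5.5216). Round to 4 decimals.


The conjugate exponent q satisfies 1/p + 1/q = 1.
p = 6, so q = 6/(6 - 1) = 1.2
|y|^q = 5.5216^1.2 = 7.771
f*(5.5216) = 7.771 / 1.2 = 6.4758


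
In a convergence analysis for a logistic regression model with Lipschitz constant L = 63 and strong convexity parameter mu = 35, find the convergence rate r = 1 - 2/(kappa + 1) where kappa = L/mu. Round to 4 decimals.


Step 1: Compute the condition number.
kappa = L/mu = 63/35 = 1.8
Step 2: Compute the convergence rate.
r = 1 - 2/(kappa + 1) = 1 - 2*mu/(L + mu) = (L - mu)/(L + mu) = 28/98 = 0.2857


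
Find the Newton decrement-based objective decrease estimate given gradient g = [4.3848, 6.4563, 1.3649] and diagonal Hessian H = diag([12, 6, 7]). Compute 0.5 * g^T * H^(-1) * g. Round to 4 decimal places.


Step 1: H is diagonal, so H^(-1) * g = [0.3654, 1.0761, 0.195].
Step 2: g^T H^(-1) g = sum_i g_i^2 / H_ii
  = (4.3848)^2/12 + (6.4563)^2/6 + (1.3649)^2/7
  = 1.6022 + 6.9473 + 0.2661 = 8.8156
Step 3: Objective decrease = 0.5 * g^T H^(-1) g = 4.4078


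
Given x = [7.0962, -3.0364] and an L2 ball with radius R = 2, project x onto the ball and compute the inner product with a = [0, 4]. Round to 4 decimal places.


Step 1: Compute ||x|| (intermediates to 6 decimals).
||x|| = sqrt(7.0962^2 + (-3.0364)^2) = 7.718535
Step 2: Project.
Since ||x|| > R, scale = R/||x|| = 2/7.718535 = 0.259117, proj(x) = scale * x
proj(x) = [1.838746, -0.786783]
Step 3: Dot product.
a^T * proj(x) = 0*1.838746 + 4*(-0.786783) = -3.1471


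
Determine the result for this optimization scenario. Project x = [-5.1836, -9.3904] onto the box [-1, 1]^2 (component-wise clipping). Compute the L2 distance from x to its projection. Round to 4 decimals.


Project each component onto [-1, 1].
clip(-5.1836) = -1.0, clip(-9.3904) = -1.0
Projection = [-1.0, -1.0]
Squared diffs: [17.5025, 70.3988]
Distance = sqrt(87.9013) = 9.3756


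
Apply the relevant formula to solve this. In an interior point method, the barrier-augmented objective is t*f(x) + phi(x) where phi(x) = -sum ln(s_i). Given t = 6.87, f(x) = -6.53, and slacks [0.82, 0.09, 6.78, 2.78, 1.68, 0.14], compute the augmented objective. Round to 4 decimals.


Step 1: Compute log-barrier.
ln values: [-0.1985, -2.4079, 1.914, 1.0225, 0.5188, -1.9661]
phi = -(-0.1985 - 2.4079 + 1.914 + 1.0225 + 0.5188 - 1.9661) = 1.1173
Step 2: Compute augmented objective.
t*f(x) = 6.87*-6.53 = -44.8611
Total = -44.8611 + 1.1173 = -43.7438


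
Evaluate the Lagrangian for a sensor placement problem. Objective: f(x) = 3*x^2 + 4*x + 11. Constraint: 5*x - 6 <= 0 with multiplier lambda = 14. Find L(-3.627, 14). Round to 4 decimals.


Step 1: Evaluate f(x).
f(-3.627) = 3*(-3.627)^2 + 4*(-3.627) + 11 = 35.9574
Step 2: Evaluate g(x).
g(-3.627) = 5*-3.627 - 6 = -24.135
Step 3: Compute Lagrangian.
L = 35.9574 + 14*-24.135 = -301.9326


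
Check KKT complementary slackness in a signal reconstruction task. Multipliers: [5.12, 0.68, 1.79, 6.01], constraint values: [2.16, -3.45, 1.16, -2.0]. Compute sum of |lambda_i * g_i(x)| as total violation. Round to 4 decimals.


KKT complementary slackness check:
lambda_1 * g_1 = 5.12 * 2.16 = 11.0592
lambda_2 * g_2 = 0.68 * -3.45 = -2.346
lambda_3 * g_3 = 1.79 * 1.16 = 2.0764
lambda_4 * g_4 = 6.01 * -2.0 = -12.02
Total violation = 11.0592 + 2.346 + 2.0764 + 12.02 = 27.5016


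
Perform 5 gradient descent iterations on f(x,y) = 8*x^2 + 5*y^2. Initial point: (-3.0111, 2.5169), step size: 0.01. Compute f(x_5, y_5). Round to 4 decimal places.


Gradient descent on f(x,y) = 8*x^2 + 5*y^2.
Starting point: (-3.0111, 2.5169), alpha = 0.01
Step 1: grad_x = 2*8*-3.0111 = -48.1776, grad_y = 2*5*2.5169 = 25.169
  x_1 = -3.0111 - 0.01*-48.1776 = -2.5293
  y_1 = 2.5169 - 0.01*25.169 = 2.2652
Step 2: grad_x = 2*8*-2.5293 = -40.4692, grad_y = 2*5*2.2652 = 22.6521
  x_2 = -2.5293 - 0.01*-40.4692 = -2.1246
  y_2 = 2.2652 - 0.01*22.6521 = 2.0387
Step 3: grad_x = 2*8*-2.1246 = -33.9941, grad_y = 2*5*2.0387 = 20.3869
  x_3 = -2.1246 - 0.01*-33.9941 = -1.7847
  y_3 = 2.0387 - 0.01*20.3869 = 1.8348
Step 4: grad_x = 2*8*-1.7847 = -28.5551, grad_y = 2*5*1.8348 = 18.3482
  x_4 = -1.7847 - 0.01*-28.5551 = -1.4991
  y_4 = 1.8348 - 0.01*18.3482 = 1.6513
Step 5: grad_x = 2*8*-1.4991 = -23.9862, grad_y = 2*5*1.6513 = 16.5134
  x_5 = -1.4991 - 0.01*-23.9862 = -1.2593
  y_5 = 1.6513 - 0.01*16.5134 = 1.4862
f(-1.2593, 1.4862) = 8*(-1.2593)^2 + 5*1.4862^2 = 23.7303


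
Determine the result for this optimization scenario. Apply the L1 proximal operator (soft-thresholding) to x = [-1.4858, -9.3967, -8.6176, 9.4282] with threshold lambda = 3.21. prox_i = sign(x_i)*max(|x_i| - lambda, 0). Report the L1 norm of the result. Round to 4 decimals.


Soft-thresholding with lambda = 3.21:
prox(-1.4858) = sign(-1.4858)*max(|-1.4858| - 3.21, 0) = 0.0
prox(-9.3967) = sign(-9.3967)*max(|-9.3967| - 3.21, 0) = -6.1867
prox(-8.6176) = sign(-8.6176)*max(|-8.6176| - 3.21, 0) = -5.4076
prox(9.4282) = sign(9.4282)*max(|9.4282| - 3.21, 0) = 6.2182
prox(x) = [0.0, -6.1867, -5.4076, 6.2182]
||prox(x)||_1 = 0.0 + 6.1867 + 5.4076 + 6.2182 = 17.8125


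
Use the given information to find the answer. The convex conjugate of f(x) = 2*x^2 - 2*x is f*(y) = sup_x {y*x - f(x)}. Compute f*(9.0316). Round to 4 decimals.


f*(y) = sup_x {y*x - a*x^2 - b*x} = sup_x {(y-b)*x - a*x^2}
FOC: (y - b) - 2a*x = 0 => x* = (y - b)/(2a)
x* = (9.0316 + 2)/(2*2) = 2.7579
f*(9.0316) = (y-b)^2/(4a) = (9.0316 + 2)^2/(4*2)
= 121.6962/8 = 15.212


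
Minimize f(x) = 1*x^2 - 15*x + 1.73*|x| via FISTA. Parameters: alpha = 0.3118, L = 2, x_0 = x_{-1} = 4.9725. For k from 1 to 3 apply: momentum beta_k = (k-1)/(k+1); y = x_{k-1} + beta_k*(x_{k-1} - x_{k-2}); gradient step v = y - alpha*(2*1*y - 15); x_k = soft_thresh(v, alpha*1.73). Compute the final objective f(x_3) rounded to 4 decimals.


FISTA on f(x) = 1*x^2 - 15*x + 1.73*|x|
L = 2, alpha = 0.3118
Iteration 1: beta = 0.0, y = 4.9725 + 0.0*(4.9725 - 4.9725) = 4.9725
  grad(y) = -5.055, v = y - alpha*grad = 6.5486
  prox(v) = soft_thresh(6.5486, 0.5394) = 6.0092
Iteration 2: beta = 0.3333, y = 6.0092 + 0.3333*(6.0092 - 4.9725) = 6.3548
  grad(y) = -2.2904, v = y - alpha*grad = 7.069
  prox(v) = soft_thresh(7.069, 0.5394) = 6.5295
Iteration 3: beta = 0.5, y = 6.5295 + 0.5*(6.5295 - 6.0092) = 6.7897
  grad(y) = -1.4206, v = y - alpha*grad = 7.2326
  prox(v) = soft_thresh(7.2326, 0.5394) = 6.6932
f(x_3) = 1*6.6932^2 - 15*6.6932 + 1.73*|6.6932| = -44.0198


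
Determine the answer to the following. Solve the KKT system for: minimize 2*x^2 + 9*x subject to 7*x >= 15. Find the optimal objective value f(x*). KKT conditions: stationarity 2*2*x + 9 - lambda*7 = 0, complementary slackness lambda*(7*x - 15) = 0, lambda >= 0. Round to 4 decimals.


Step 1: Try lambda = 0 (constraint inactive).
x_unc = -9/(2*2) = -2.25
Check: 7*-2.25 = -15.75 < 15 -- violated!
Step 2: Constraint must be active: 7*x = 15
x* = 15/7 = 2.1429 (rounded; the exact value 15/7 is used below)
lambda = (2*2*(15/7) + 9)/7 = 2.5102
Step 3: Compute optimal value.
f(x*) = 2*(15/7)^2 + 9*(15/7) = 28.4694


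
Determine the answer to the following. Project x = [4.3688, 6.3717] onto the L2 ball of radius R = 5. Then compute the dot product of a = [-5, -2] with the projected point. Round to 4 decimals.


Step 1: Compute ||x|| (intermediates to 6 decimals).
||x|| = sqrt(4.3688^2 + 6.3717^2) = 7.725605
Step 2: Project.
Since ||x|| > R, scale = R/||x|| = 5/7.725605 = 0.647199, proj(x) = scale * x
proj(x) = [2.827483, 4.123758]
Step 3: Dot product.
a^T * proj(x) = -5*2.827483 - 2*4.123758 = -22.3849


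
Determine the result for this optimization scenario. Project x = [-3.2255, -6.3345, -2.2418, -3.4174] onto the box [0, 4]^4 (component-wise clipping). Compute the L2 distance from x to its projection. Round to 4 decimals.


Project each component onto [0, 4].
clip(-3.2255) = 0.0, clip(-6.3345) = 0.0, clip(-2.2418) = 0.0, clip(-3.4174) = 0.0
Projection = [0.0, 0.0, 0.0, 0.0]
Squared diffs: [10.4039, 40.1259, 5.0257, 11.6786]
Distance = sqrt(67.2341) = 8.1996


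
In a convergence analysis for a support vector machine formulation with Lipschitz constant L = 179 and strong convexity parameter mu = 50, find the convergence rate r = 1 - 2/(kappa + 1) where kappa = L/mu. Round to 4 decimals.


Step 1: Compute the condition number.
kappa = L/mu = 179/50 = 3.58
Step 2: Compute the convergence rate.
r = 1 - 2/(kappa + 1) = 1 - 2*mu/(L + mu) = (L - mu)/(L + mu) = 129/229 = 0.5633


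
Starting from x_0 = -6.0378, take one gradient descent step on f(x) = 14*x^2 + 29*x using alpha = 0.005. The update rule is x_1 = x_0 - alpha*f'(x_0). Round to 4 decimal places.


We compute the gradient at x_0 and apply the update.
f'(x) = 28*x + 29
f'(-6.0378) = 28*-6.0378 + 29 = -140.0584
x_1 = -6.0378 - 0.005*-140.0584 = -5.3375


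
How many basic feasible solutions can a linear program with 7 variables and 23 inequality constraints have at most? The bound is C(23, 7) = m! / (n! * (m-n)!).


Each vertex corresponds to some choice of n active constraints out of m, so the number of vertices is at most C(m, n) = m! / (n!(m-n)!).
m = 23, n = 7
Numerator: 23 * 22 * 21 * 20 * 19 * 18 * 17
Denominator: 7! = 5040
C(23, 7) = 245157


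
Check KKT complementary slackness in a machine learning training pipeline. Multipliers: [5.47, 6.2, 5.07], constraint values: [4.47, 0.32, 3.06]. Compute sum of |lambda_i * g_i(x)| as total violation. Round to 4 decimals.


KKT complementary slackness check:
lambda_1 * g_1 = 5.47 * 4.47 = 24.4509
lambda_2 * g_2 = 6.2 * 0.32 = 1.984
lambda_3 * g_3 = 5.07 * 3.06 = 15.5142
Total violation = 24.4509 + 1.984 + 15.5142 = 41.9491


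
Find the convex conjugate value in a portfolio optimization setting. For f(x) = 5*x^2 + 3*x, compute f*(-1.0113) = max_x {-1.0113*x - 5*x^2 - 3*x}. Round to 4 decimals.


f*(y) = sup_x {y*x - a*x^2 - b*x} = sup_x {(y-b)*x - a*x^2}
FOC: (y - b) - 2a*x = 0 => x* = (y - b)/(2a)
x* = (-1.0113 - 3)/(2*5) = -0.4011
f*(-1.0113) = (y-b)^2/(4a) = (-1.0113 - 3)^2/(4*5)
= 16.0905/20 = 0.8045


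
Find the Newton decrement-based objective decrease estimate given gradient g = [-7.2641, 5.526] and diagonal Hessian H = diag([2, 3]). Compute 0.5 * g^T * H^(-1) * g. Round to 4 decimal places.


Step 1: H is diagonal, so H^(-1) * g = [-3.6321, 1.842].
Step 2: g^T H^(-1) g = sum_i g_i^2 / H_ii
  = (-7.2641)^2/2 + (5.526)^2/3
  = 26.3836 + 10.1789 = 36.5625
Step 3: Objective decrease = 0.5 * g^T H^(-1) g = 18.2812


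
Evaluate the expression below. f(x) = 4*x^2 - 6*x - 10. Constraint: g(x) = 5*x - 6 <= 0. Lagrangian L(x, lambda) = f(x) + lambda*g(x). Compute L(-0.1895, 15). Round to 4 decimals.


Step 1: Evaluate f(x).
f(-0.1895) = 4*(-0.1895)^2 - 6*(-0.1895) - 10 = -8.7194
Step 2: Evaluate g(x).
g(-0.1895) = 5*-0.1895 - 6 = -6.9475
Step 3: Compute Lagrangian.
L = -8.7194 + 15*-6.9475 = -112.9319


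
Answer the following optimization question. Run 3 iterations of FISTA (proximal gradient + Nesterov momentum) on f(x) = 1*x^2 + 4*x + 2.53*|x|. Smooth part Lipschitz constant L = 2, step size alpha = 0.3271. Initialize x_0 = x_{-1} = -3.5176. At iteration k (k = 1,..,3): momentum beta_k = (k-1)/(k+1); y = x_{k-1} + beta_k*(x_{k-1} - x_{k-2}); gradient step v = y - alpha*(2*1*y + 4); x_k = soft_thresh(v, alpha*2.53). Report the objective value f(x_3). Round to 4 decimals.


FISTA on f(x) = 1*x^2 + 4*x + 2.53*|x|
L = 2, alpha = 0.3271
Iteration 1: beta = 0.0, y = -3.5176 + 0.0*(-3.5176 + 3.5176) = -3.5176
  grad(y) = -3.0352, v = y - alpha*grad = -2.5248
  prox(v) = soft_thresh(-2.5248, 0.8276) = -1.6972
Iteration 2: beta = 0.3333, y = -1.6972 + 0.3333*(-1.6972 + 3.5176) = -1.0904
  grad(y) = 1.8191, v = y - alpha*grad = -1.6855
  prox(v) = soft_thresh(-1.6855, 0.8276) = -0.8579
Iteration 3: beta = 0.5, y = -0.8579 + 0.5*(-0.8579 + 1.6972) = -0.4383
  grad(y) = 3.1235, v = y - alpha*grad = -1.4599
  prox(v) = soft_thresh(-1.4599, 0.8276) = -0.6324
f(x_3) = 1*(-0.6324)^2 + 4*(-0.6324) + 2.53*|-0.6324| = -0.5297


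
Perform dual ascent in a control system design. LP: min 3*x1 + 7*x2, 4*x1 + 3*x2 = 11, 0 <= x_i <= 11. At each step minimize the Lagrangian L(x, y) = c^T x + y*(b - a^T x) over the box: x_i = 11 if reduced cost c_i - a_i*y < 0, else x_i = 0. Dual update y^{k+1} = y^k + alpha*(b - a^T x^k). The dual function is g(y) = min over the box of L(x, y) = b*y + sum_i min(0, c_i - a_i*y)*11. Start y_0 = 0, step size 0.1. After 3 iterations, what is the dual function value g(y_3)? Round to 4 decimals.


Dual ascent for LP: min 3*x1 + 7*x2, 4*x1 + 3*x2 = 11, 0 <= x_i <= 11
Step 1: y^k = 0.0, reduced costs: (3.0, 7.0)
  x^k = (0.0, 0.0), subgradient = b - a^T x = 11.0
  y^{k+1} = 0.0 + 0.1*11.0 = 1.1
Step 2: y^k = 1.1, reduced costs: (-1.4, 3.7)
  x^k = (11.0, 0.0), subgradient = b - a^T x = -33.0
  y^{k+1} = 1.1 + 0.1*-33.0 = -2.2
Step 3: y^k = -2.2, reduced costs: (11.8, 13.6)
  x^k = (0.0, 0.0), subgradient = b - a^T x = 11.0
  y^{k+1} = -2.2 + 0.1*11.0 = -1.1
Dual objective at y_3 = -1.1: reduced costs (7.4, 10.3), box minimizer x = (0.0, 0.0)
g(y_3) = b*y + (c1 - a1*y)*x1 + (c2 - a2*y)*x2 = 11*(-1.1) + 7.4*0.0 + 10.3*0.0 = -12.1 + 0.0 + 0.0 = -12.1


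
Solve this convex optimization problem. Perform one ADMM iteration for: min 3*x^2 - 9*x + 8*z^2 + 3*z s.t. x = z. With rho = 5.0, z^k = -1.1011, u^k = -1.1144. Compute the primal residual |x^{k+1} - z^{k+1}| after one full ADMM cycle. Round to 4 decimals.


ADMM iteration with rho = 5.0, z^k = -1.1011, u^k = -1.1144
Step 1: x-update.
Minimize 3*x^2 - 9*x + (5.0/2)*(x + 1.1011 - 1.1144)^2
FOC: (2*3 + 5.0)*x = 9 + 5.0*(-1.1011 + 1.1144)
x^{k+1} = 0.8242
Step 2: z-update.
Minimize 8*z^2 + 3*z + (5.0/2)*(0.8242 - z - 1.1144)^2
FOC: (2*8 + 5.0)*z = -3 + 5.0*(0.8242 - 1.1144)
z^{k+1} = -0.2119
Step 3: u-update.
u^{k+1} = -1.1144 + 0.8242 + 0.2119 = -0.0782
Step 4: Primal residual = |0.8242 + 0.2119| = 1.0362


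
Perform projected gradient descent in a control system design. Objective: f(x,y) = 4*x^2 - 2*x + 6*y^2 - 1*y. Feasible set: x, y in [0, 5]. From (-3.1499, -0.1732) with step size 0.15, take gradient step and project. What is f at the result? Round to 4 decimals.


Step 1: Compute gradient at (-3.1499, -0.1732).
grad_x = 2*4*-3.1499 - 2 = -27.1992
grad_y = 2*6*-0.1732 - 1 = -3.0784
Step 2: Gradient step.
x_raw = -3.1499 - 0.15*-27.1992 = 0.93
y_raw = -0.1732 - 0.15*-3.0784 = 0.2886
Step 3: Project onto [0, 5].
x_proj = clip(0.93) = 0.93
y_proj = clip(0.2886) = 0.2886
Step 4: Evaluate f.
f(0.93, 0.2886) = 1.8105


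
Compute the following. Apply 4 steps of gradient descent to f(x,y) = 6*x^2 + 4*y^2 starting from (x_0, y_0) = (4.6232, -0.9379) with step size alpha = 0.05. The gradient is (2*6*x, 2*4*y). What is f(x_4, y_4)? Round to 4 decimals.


Gradient descent on f(x,y) = 6*x^2 + 4*y^2.
Starting point: (4.6232, -0.9379), alpha = 0.05
Step 1: grad_x = 2*6*4.6232 = 55.4784, grad_y = 2*4*-0.9379 = -7.5032
  x_1 = 4.6232 - 0.05*55.4784 = 1.8493
  y_1 = -0.9379 - 0.05*-7.5032 = -0.5627
Step 2: grad_x = 2*6*1.8493 = 22.1914, grad_y = 2*4*-0.5627 = -4.5019
  x_2 = 1.8493 - 0.05*22.1914 = 0.7397
  y_2 = -0.5627 - 0.05*-4.5019 = -0.3376
Step 3: grad_x = 2*6*0.7397 = 8.8765, grad_y = 2*4*-0.3376 = -2.7012
  x_3 = 0.7397 - 0.05*8.8765 = 0.2959
  y_3 = -0.3376 - 0.05*-2.7012 = -0.2026
Step 4: grad_x = 2*6*0.2959 = 3.5506, grad_y = 2*4*-0.2026 = -1.6207
  x_4 = 0.2959 - 0.05*3.5506 = 0.1184
  y_4 = -0.2026 - 0.05*-1.6207 = -0.1216
f(0.1184, -0.1216) = 6*0.1184^2 + 4*(-0.1216)^2 = 0.1431


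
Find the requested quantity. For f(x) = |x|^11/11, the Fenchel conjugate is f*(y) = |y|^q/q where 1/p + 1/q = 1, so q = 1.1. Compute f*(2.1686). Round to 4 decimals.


The conjugate exponent q satisfies 1/p + 1/q = 1.
p = 11, so q = 11/(11 - 1) = 1.1
|y|^q = 2.1686^1.1 = 2.3431
f*(2.1686) = 2.3431 / 1.1 = 2.1301


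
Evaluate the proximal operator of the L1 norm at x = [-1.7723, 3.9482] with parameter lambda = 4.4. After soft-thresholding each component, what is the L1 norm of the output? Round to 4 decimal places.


Soft-thresholding with lambda = 4.4:
prox(-1.7723) = sign(-1.7723)*max(|-1.7723| - 4.4, 0) = 0.0
prox(3.9482) = sign(3.9482)*max(|3.9482| - 4.4, 0) = 0.0
prox(x) = [0.0, 0.0]
||prox(x)||_1 = 0.0 + 0.0 = 0.0


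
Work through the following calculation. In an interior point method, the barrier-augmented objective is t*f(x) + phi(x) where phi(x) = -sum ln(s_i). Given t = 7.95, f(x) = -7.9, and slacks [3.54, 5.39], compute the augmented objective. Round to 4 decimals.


Step 1: Compute log-barrier.
ln values: [1.2641, 1.6845]
phi = -(1.2641 + 1.6845) = -2.9487
Step 2: Compute augmented objective.
t*f(x) = 7.95*-7.9 = -62.805
Total = -62.805 - 2.9487 = -65.7537


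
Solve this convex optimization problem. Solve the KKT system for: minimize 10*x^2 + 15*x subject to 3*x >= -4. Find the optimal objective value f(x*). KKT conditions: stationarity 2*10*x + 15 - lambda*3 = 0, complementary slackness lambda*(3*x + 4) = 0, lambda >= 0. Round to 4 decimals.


Step 1: Try lambda = 0 (constraint inactive).
Stationarity: 2*10*x + 15 = 0
x* = -15/(2*10) = -0.75
Check constraint: 3*-0.75 = -2.25 >= -4 -- satisfied.
Step 2: Compute optimal value.
f(x*) = 10*(-0.75)^2 + 15*(-0.75) = -5.625


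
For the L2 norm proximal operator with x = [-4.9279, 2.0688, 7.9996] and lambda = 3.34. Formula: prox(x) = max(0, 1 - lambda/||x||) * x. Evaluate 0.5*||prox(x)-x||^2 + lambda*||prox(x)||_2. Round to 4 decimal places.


Step 1: Compute ||x||.
||x|| = 9.6207
Step 2: Compute scaling factor.
scale = max(0, 1 - 3.34/9.6207) = 0.6528
Step 3: prox(x) = [-3.2171, 1.3506, 5.2224]
||prox(x)|| = 6.2807
Step 4: Proximal objective.
0.5*||prox-x||^2 = 5.5778
lambda*||prox|| = 20.9775
Total = 26.5553


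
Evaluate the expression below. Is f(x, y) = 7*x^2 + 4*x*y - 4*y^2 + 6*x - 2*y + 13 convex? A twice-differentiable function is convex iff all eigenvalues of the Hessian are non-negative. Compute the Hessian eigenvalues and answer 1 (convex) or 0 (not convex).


The Hessian of f(x,y) = 7*x^2 + 4*x*y - 4*y^2 + 6*x - 2*y + 13 is:
H = [[14, 4], [4, -8]]
Trace = 14 - 8 = 6
Determinant = 14*-8 - (4)^2 = -128
Discriminant = (6)^2 - 4*-128 = 548.0
Eigenvalues: lambda_1 = -8.7047, lambda_2 = 14.7047
The function is not convex.

0


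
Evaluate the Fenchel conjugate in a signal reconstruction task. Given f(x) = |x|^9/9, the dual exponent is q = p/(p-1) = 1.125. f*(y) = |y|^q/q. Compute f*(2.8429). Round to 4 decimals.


The conjugate exponent q satisfies 1/p + 1/q = 1.
p = 9, so q = 9/(9 - 1) = 1.125
|y|^q = 2.8429^1.125 = 3.2395
f*(2.8429) = 3.2395 / 1.125 = 2.8796


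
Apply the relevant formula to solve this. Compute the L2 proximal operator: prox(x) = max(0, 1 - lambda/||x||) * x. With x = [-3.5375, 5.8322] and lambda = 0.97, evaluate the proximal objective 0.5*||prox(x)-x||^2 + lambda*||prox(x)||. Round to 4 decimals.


Step 1: Compute ||x||.
||x|| = 6.8212
Step 2: Compute scaling factor.
scale = max(0, 1 - 0.97/6.8212) = 0.8578
Step 3: prox(x) = [-3.0345, 5.0028]
||prox(x)|| = 5.8512
Step 4: Proximal objective.
0.5*||prox-x||^2 = 0.4705
lambda*||prox|| = 5.6757
Total = 6.1461


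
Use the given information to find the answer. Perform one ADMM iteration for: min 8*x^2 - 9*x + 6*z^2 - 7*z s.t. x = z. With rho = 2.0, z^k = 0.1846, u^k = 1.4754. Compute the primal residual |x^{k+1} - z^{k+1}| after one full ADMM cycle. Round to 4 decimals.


ADMM iteration with rho = 2.0, z^k = 0.1846, u^k = 1.4754
Step 1: x-update.
Minimize 8*x^2 - 9*x + (2.0/2)*(x - 0.1846 + 1.4754)^2
FOC: (2*8 + 2.0)*x = 9 + 2.0*(0.1846 - 1.4754)
x^{k+1} = 0.3566
Step 2: z-update.
Minimize 6*z^2 - 7*z + (2.0/2)*(0.3566 - z + 1.4754)^2
FOC: (2*6 + 2.0)*z = 7 + 2.0*(0.3566 + 1.4754)
z^{k+1} = 0.7617
Step 3: u-update.
u^{k+1} = 1.4754 + 0.3566 - 0.7617 = 1.0703
Step 4: Primal residual = |0.3566 - 0.7617| = 0.4051


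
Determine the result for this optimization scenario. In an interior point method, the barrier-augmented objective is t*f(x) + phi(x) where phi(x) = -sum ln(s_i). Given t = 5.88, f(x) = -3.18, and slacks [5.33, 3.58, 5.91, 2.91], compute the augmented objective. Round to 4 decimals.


Step 1: Compute log-barrier.
ln values: [1.6734, 1.2754, 1.7766, 1.0682]
phi = -(1.6734 + 1.2754 + 1.7766 + 1.0682) = -5.7935
Step 2: Compute augmented objective.
t*f(x) = 5.88*-3.18 = -18.6984
Total = -18.6984 - 5.7935 = -24.4919


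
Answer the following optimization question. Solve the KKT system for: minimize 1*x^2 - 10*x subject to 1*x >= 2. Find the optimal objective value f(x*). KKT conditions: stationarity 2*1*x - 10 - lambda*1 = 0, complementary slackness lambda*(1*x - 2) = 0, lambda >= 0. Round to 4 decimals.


Step 1: Try lambda = 0 (constraint inactive).
Stationarity: 2*1*x - 10 = 0
x* = 10/(2*1) = 5.0
Check constraint: 1*5.0 = 5.0 >= 2 -- satisfied.
Step 2: Compute optimal value.
f(x*) = 1*5.0^2 - 10*5.0 = -25.0


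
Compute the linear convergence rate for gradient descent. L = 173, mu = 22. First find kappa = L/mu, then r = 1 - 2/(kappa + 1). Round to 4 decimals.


Step 1: Compute the condition number.
kappa = L/mu = 173/22 = 7.8636
Step 2: Compute the convergence rate.
r = 1 - 2/(kappa + 1) = 1 - 2*mu/(L + mu) = (L - mu)/(L + mu) = 151/195 = 0.7744


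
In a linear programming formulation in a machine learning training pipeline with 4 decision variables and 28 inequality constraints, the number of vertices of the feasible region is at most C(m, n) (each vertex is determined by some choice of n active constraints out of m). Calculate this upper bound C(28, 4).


Each vertex corresponds to some choice of n active constraints out of m, so the number of vertices is at most C(m, n) = m! / (n!(m-n)!).
m = 28, n = 4
Numerator: 28 * 27 * 26 * 25
Denominator: 4! = 24
C(28, 4) = 20475


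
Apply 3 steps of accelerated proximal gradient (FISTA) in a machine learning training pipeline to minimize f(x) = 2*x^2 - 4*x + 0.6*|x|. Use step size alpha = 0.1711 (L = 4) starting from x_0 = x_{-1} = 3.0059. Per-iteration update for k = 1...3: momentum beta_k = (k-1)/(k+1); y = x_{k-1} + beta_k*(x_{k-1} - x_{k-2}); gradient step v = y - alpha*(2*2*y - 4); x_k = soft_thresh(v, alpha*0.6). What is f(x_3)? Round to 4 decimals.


FISTA on f(x) = 2*x^2 - 4*x + 0.6*|x|
L = 4, alpha = 0.1711
Iteration 1: beta = 0.0, y = 3.0059 + 0.0*(3.0059 - 3.0059) = 3.0059
  grad(y) = 8.0236, v = y - alpha*grad = 1.6331
  prox(v) = soft_thresh(1.6331, 0.1027) = 1.5304
Iteration 2: beta = 0.3333, y = 1.5304 + 0.3333*(1.5304 - 3.0059) = 1.0386
  grad(y) = 0.1543, v = y - alpha*grad = 1.0122
  prox(v) = soft_thresh(1.0122, 0.1027) = 0.9095
Iteration 3: beta = 0.5, y = 0.9095 + 0.5*(0.9095 - 1.5304) = 0.5991
  grad(y) = -1.6037, v = y - alpha*grad = 0.8735
  prox(v) = soft_thresh(0.8735, 0.1027) = 0.7708
f(x_3) = 2*0.7708^2 - 4*0.7708 + 0.6*|0.7708| = -1.4325


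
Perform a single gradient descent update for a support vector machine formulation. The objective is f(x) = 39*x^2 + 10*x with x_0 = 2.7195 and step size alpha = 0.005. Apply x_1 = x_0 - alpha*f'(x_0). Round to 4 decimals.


We compute the gradient at x_0 and apply the update.
f'(x) = 78*x + 10
f'(2.7195) = 78*2.7195 + 10 = 222.121
x_1 = 2.7195 - 0.005*222.121 = 1.6089


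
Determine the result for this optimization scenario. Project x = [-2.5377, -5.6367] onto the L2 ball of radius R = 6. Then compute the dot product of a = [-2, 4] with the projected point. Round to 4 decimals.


Step 1: Compute ||x|| (intermediates to 6 decimals).
||x|| = sqrt((-2.5377)^2 + (-5.6367)^2) = 6.18161
Step 2: Project.
Since ||x|| > R, scale = R/||x|| = 6/6.18161 = 0.970621, proj(x) = scale * x
proj(x) = [-2.463145, -5.471099]
Step 3: Dot product.
a^T * proj(x) = -2*(-2.463145) + 4*(-5.471099) = -16.9581


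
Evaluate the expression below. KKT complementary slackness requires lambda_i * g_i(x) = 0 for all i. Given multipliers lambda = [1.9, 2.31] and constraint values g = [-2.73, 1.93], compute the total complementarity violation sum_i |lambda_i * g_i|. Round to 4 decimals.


KKT complementary slackness check:
lambda_1 * g_1 = 1.9 * -2.73 = -5.187
lambda_2 * g_2 = 2.31 * 1.93 = 4.4583
Total violation = 5.187 + 4.4583 = 9.6453


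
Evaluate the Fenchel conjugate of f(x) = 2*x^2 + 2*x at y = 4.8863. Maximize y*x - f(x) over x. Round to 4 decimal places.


f*(y) = sup_x {y*x - a*x^2 - b*x} = sup_x {(y-b)*x - a*x^2}
FOC: (y - b) - 2a*x = 0 => x* = (y - b)/(2a)
x* = (4.8863 - 2)/(2*2) = 0.7216
f*(4.8863) = (y-b)^2/(4a) = (4.8863 - 2)^2/(4*2)
= 8.3307/8 = 1.0413


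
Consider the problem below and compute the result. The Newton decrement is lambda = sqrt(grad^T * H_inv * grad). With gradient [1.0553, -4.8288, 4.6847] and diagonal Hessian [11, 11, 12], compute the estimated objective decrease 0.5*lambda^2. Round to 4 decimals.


Step 1: H is diagonal, so H^(-1) * g = [0.0959, -0.439, 0.3904].
Step 2: g^T H^(-1) g = sum_i g_i^2 / H_ii
  = (1.0553)^2/11 + (-4.8288)^2/11 + (4.6847)^2/12
  = 0.1012 + 2.1198 + 1.8289 = 4.0499
Step 3: Objective decrease = 0.5 * g^T H^(-1) g = 2.0249


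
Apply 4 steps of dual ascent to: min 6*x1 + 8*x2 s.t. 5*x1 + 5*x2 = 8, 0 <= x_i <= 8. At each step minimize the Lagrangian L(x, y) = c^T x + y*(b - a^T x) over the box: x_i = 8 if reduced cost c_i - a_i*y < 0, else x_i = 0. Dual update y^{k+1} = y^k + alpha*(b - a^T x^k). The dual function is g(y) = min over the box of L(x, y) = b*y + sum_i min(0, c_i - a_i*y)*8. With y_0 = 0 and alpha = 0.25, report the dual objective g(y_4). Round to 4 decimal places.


Dual ascent for LP: min 6*x1 + 8*x2, 5*x1 + 5*x2 = 8, 0 <= x_i <= 8
Step 1: y^k = 0.0, reduced costs: (6.0, 8.0)
  x^k = (0.0, 0.0), subgradient = b - a^T x = 8.0
  y^{k+1} = 0.0 + 0.25*8.0 = 2.0
Step 2: y^k = 2.0, reduced costs: (-4.0, -2.0)
  x^k = (8.0, 8.0), subgradient = b - a^T x = -72.0
  y^{k+1} = 2.0 + 0.25*-72.0 = -16.0
Step 3: y^k = -16.0, reduced costs: (86.0, 88.0)
  x^k = (0.0, 0.0), subgradient = b - a^T x = 8.0
  y^{k+1} = -16.0 + 0.25*8.0 = -14.0
Step 4: y^k = -14.0, reduced costs: (76.0, 78.0)
  x^k = (0.0, 0.0), subgradient = b - a^T x = 8.0
  y^{k+1} = -14.0 + 0.25*8.0 = -12.0
Dual objective at y_4 = -12.0: reduced costs (66.0, 68.0), box minimizer x = (0.0, 0.0)
g(y_4) = b*y + (c1 - a1*y)*x1 + (c2 - a2*y)*x2 = 8*(-12.0) + 66.0*0.0 + 68.0*0.0 = -96.0 + 0.0 + 0.0 = -96.0


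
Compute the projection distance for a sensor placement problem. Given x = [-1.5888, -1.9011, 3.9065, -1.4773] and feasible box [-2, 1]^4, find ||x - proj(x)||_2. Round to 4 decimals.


Project each component onto [-2, 1].
clip(-1.5888) = -1.5888, clip(-1.9011) = -1.9011, clip(3.9065) = 1.0, clip(-1.4773) = -1.4773
Projection = [-1.5888, -1.9011, 1.0, -1.4773]
Squared diffs: [0.0, 0.0, 8.4477, 0.0]
Distance = sqrt(8.4477) = 2.9065


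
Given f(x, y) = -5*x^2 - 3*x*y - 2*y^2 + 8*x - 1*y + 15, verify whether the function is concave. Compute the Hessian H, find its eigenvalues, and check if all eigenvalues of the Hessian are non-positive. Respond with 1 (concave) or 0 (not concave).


The Hessian of f(x,y) = -5*x^2 - 3*x*y - 2*y^2 + 8*x - 1*y + 15 is:
H = [[-10, -3], [-3, -4]]
Trace = -10 - 4 = -14
Determinant = -10*-4 - (-3)^2 = 31
Discriminant = (-14)^2 - 4*31 = 72.0
Eigenvalues: lambda_1 = -11.2426, lambda_2 = -2.7574
The function is concave.

1


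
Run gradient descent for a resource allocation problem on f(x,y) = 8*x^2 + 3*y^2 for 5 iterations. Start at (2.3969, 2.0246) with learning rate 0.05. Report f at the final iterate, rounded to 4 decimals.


Gradient descent on f(x,y) = 8*x^2 + 3*y^2.
Starting point: (2.3969, 2.0246), alpha = 0.05
Step 1: grad_x = 2*8*2.3969 = 38.3504, grad_y = 2*3*2.0246 = 12.1476
  x_1 = 2.3969 - 0.05*38.3504 = 0.4794
  y_1 = 2.0246 - 0.05*12.1476 = 1.4172
Step 2: grad_x = 2*8*0.4794 = 7.6701, grad_y = 2*3*1.4172 = 8.5033
  x_2 = 0.4794 - 0.05*7.6701 = 0.0959
  y_2 = 1.4172 - 0.05*8.5033 = 0.9921
Step 3: grad_x = 2*8*0.0959 = 1.534, grad_y = 2*3*0.9921 = 5.9523
  x_3 = 0.0959 - 0.05*1.534 = 0.0192
  y_3 = 0.9921 - 0.05*5.9523 = 0.6944
Step 4: grad_x = 2*8*0.0192 = 0.3068, grad_y = 2*3*0.6944 = 4.1666
  x_4 = 0.0192 - 0.05*0.3068 = 0.0038
  y_4 = 0.6944 - 0.05*4.1666 = 0.4861
Step 5: grad_x = 2*8*0.0038 = 0.0614, grad_y = 2*3*0.4861 = 2.9166
  x_5 = 0.0038 - 0.05*0.0614 = 0.0008
  y_5 = 0.4861 - 0.05*2.9166 = 0.3403
f(0.0008, 0.3403) = 8*0.0008^2 + 3*0.3403^2 = 0.3474
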